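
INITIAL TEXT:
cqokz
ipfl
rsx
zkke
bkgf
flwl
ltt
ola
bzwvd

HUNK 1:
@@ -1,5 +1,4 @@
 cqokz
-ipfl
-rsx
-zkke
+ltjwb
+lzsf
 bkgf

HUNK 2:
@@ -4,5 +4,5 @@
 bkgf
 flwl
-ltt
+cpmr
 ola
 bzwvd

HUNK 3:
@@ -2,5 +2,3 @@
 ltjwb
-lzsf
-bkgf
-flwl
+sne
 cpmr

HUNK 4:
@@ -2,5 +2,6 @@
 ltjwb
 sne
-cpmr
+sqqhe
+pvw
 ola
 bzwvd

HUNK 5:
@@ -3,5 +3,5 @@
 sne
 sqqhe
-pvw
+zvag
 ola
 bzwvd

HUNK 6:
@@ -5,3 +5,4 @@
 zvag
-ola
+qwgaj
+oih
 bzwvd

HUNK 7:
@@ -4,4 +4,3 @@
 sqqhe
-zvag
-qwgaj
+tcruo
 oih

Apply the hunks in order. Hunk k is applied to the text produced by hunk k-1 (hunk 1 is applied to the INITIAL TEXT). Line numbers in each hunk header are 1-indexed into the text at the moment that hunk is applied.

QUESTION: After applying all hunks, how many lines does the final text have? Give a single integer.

Hunk 1: at line 1 remove [ipfl,rsx,zkke] add [ltjwb,lzsf] -> 8 lines: cqokz ltjwb lzsf bkgf flwl ltt ola bzwvd
Hunk 2: at line 4 remove [ltt] add [cpmr] -> 8 lines: cqokz ltjwb lzsf bkgf flwl cpmr ola bzwvd
Hunk 3: at line 2 remove [lzsf,bkgf,flwl] add [sne] -> 6 lines: cqokz ltjwb sne cpmr ola bzwvd
Hunk 4: at line 2 remove [cpmr] add [sqqhe,pvw] -> 7 lines: cqokz ltjwb sne sqqhe pvw ola bzwvd
Hunk 5: at line 3 remove [pvw] add [zvag] -> 7 lines: cqokz ltjwb sne sqqhe zvag ola bzwvd
Hunk 6: at line 5 remove [ola] add [qwgaj,oih] -> 8 lines: cqokz ltjwb sne sqqhe zvag qwgaj oih bzwvd
Hunk 7: at line 4 remove [zvag,qwgaj] add [tcruo] -> 7 lines: cqokz ltjwb sne sqqhe tcruo oih bzwvd
Final line count: 7

Answer: 7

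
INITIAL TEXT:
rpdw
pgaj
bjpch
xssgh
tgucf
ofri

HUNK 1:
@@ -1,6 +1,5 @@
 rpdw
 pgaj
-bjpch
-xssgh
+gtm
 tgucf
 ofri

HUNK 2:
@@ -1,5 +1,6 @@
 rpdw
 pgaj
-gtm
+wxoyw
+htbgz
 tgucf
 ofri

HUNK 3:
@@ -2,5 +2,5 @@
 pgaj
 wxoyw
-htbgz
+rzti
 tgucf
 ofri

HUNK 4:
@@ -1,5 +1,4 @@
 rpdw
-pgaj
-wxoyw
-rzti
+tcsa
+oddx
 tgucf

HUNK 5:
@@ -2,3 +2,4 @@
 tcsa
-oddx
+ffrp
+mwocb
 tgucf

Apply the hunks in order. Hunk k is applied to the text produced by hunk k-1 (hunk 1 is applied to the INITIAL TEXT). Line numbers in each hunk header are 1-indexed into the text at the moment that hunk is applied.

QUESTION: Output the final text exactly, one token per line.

Answer: rpdw
tcsa
ffrp
mwocb
tgucf
ofri

Derivation:
Hunk 1: at line 1 remove [bjpch,xssgh] add [gtm] -> 5 lines: rpdw pgaj gtm tgucf ofri
Hunk 2: at line 1 remove [gtm] add [wxoyw,htbgz] -> 6 lines: rpdw pgaj wxoyw htbgz tgucf ofri
Hunk 3: at line 2 remove [htbgz] add [rzti] -> 6 lines: rpdw pgaj wxoyw rzti tgucf ofri
Hunk 4: at line 1 remove [pgaj,wxoyw,rzti] add [tcsa,oddx] -> 5 lines: rpdw tcsa oddx tgucf ofri
Hunk 5: at line 2 remove [oddx] add [ffrp,mwocb] -> 6 lines: rpdw tcsa ffrp mwocb tgucf ofri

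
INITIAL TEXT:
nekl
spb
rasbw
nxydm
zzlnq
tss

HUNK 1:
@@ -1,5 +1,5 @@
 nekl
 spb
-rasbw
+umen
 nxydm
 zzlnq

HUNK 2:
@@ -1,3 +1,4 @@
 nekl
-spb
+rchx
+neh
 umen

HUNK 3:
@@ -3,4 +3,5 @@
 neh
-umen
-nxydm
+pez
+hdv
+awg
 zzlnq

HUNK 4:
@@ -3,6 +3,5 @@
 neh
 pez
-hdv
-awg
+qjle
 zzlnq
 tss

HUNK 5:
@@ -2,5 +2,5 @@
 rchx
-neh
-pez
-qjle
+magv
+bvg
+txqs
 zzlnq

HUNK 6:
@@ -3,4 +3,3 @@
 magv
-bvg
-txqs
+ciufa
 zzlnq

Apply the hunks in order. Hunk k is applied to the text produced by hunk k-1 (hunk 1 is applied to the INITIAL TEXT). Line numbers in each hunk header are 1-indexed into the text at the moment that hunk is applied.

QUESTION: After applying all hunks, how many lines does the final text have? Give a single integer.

Answer: 6

Derivation:
Hunk 1: at line 1 remove [rasbw] add [umen] -> 6 lines: nekl spb umen nxydm zzlnq tss
Hunk 2: at line 1 remove [spb] add [rchx,neh] -> 7 lines: nekl rchx neh umen nxydm zzlnq tss
Hunk 3: at line 3 remove [umen,nxydm] add [pez,hdv,awg] -> 8 lines: nekl rchx neh pez hdv awg zzlnq tss
Hunk 4: at line 3 remove [hdv,awg] add [qjle] -> 7 lines: nekl rchx neh pez qjle zzlnq tss
Hunk 5: at line 2 remove [neh,pez,qjle] add [magv,bvg,txqs] -> 7 lines: nekl rchx magv bvg txqs zzlnq tss
Hunk 6: at line 3 remove [bvg,txqs] add [ciufa] -> 6 lines: nekl rchx magv ciufa zzlnq tss
Final line count: 6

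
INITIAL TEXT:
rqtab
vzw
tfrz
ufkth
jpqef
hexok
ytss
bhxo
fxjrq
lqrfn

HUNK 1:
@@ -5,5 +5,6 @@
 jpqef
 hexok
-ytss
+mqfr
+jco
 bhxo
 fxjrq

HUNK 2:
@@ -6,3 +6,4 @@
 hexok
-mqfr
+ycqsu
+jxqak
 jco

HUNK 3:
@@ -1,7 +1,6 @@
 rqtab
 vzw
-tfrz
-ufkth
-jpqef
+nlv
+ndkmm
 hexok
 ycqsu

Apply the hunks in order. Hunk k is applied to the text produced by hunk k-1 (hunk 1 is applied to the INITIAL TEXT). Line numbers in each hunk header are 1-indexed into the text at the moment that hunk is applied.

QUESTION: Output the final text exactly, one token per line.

Hunk 1: at line 5 remove [ytss] add [mqfr,jco] -> 11 lines: rqtab vzw tfrz ufkth jpqef hexok mqfr jco bhxo fxjrq lqrfn
Hunk 2: at line 6 remove [mqfr] add [ycqsu,jxqak] -> 12 lines: rqtab vzw tfrz ufkth jpqef hexok ycqsu jxqak jco bhxo fxjrq lqrfn
Hunk 3: at line 1 remove [tfrz,ufkth,jpqef] add [nlv,ndkmm] -> 11 lines: rqtab vzw nlv ndkmm hexok ycqsu jxqak jco bhxo fxjrq lqrfn

Answer: rqtab
vzw
nlv
ndkmm
hexok
ycqsu
jxqak
jco
bhxo
fxjrq
lqrfn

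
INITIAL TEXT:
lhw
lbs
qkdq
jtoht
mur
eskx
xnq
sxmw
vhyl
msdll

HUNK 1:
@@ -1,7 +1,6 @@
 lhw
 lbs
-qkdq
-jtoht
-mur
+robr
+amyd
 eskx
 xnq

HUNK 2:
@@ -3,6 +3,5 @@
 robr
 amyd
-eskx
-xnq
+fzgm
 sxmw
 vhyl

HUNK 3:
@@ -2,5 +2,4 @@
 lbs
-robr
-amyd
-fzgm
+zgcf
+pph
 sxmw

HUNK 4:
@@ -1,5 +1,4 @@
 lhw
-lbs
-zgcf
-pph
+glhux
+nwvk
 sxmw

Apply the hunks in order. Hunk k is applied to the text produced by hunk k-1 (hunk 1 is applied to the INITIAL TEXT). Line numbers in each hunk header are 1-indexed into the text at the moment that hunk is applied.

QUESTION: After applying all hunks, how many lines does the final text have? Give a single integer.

Hunk 1: at line 1 remove [qkdq,jtoht,mur] add [robr,amyd] -> 9 lines: lhw lbs robr amyd eskx xnq sxmw vhyl msdll
Hunk 2: at line 3 remove [eskx,xnq] add [fzgm] -> 8 lines: lhw lbs robr amyd fzgm sxmw vhyl msdll
Hunk 3: at line 2 remove [robr,amyd,fzgm] add [zgcf,pph] -> 7 lines: lhw lbs zgcf pph sxmw vhyl msdll
Hunk 4: at line 1 remove [lbs,zgcf,pph] add [glhux,nwvk] -> 6 lines: lhw glhux nwvk sxmw vhyl msdll
Final line count: 6

Answer: 6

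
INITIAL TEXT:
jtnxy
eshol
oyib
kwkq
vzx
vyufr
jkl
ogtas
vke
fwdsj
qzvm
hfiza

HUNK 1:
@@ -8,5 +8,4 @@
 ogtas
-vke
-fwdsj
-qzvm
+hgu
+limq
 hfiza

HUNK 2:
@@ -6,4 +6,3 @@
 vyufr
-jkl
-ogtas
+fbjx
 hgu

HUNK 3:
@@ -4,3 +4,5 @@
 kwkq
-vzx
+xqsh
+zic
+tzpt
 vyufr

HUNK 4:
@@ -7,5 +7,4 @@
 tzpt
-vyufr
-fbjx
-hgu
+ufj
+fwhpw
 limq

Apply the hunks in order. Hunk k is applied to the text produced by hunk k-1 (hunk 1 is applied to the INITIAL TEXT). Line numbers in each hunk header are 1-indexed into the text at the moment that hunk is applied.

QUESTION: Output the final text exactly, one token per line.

Answer: jtnxy
eshol
oyib
kwkq
xqsh
zic
tzpt
ufj
fwhpw
limq
hfiza

Derivation:
Hunk 1: at line 8 remove [vke,fwdsj,qzvm] add [hgu,limq] -> 11 lines: jtnxy eshol oyib kwkq vzx vyufr jkl ogtas hgu limq hfiza
Hunk 2: at line 6 remove [jkl,ogtas] add [fbjx] -> 10 lines: jtnxy eshol oyib kwkq vzx vyufr fbjx hgu limq hfiza
Hunk 3: at line 4 remove [vzx] add [xqsh,zic,tzpt] -> 12 lines: jtnxy eshol oyib kwkq xqsh zic tzpt vyufr fbjx hgu limq hfiza
Hunk 4: at line 7 remove [vyufr,fbjx,hgu] add [ufj,fwhpw] -> 11 lines: jtnxy eshol oyib kwkq xqsh zic tzpt ufj fwhpw limq hfiza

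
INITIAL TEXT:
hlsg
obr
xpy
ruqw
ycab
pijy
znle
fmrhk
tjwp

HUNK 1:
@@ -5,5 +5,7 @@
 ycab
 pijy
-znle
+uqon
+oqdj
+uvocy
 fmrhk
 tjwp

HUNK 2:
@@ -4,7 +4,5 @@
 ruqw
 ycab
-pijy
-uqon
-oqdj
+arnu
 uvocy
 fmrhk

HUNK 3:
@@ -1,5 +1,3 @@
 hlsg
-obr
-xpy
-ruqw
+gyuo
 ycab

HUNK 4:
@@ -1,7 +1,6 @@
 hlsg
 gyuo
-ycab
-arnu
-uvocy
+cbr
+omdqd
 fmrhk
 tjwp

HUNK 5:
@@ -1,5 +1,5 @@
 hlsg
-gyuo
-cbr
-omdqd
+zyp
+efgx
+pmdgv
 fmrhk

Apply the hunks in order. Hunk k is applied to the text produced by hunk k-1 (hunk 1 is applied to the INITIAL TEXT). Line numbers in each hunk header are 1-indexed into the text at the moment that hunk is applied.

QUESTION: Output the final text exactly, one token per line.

Hunk 1: at line 5 remove [znle] add [uqon,oqdj,uvocy] -> 11 lines: hlsg obr xpy ruqw ycab pijy uqon oqdj uvocy fmrhk tjwp
Hunk 2: at line 4 remove [pijy,uqon,oqdj] add [arnu] -> 9 lines: hlsg obr xpy ruqw ycab arnu uvocy fmrhk tjwp
Hunk 3: at line 1 remove [obr,xpy,ruqw] add [gyuo] -> 7 lines: hlsg gyuo ycab arnu uvocy fmrhk tjwp
Hunk 4: at line 1 remove [ycab,arnu,uvocy] add [cbr,omdqd] -> 6 lines: hlsg gyuo cbr omdqd fmrhk tjwp
Hunk 5: at line 1 remove [gyuo,cbr,omdqd] add [zyp,efgx,pmdgv] -> 6 lines: hlsg zyp efgx pmdgv fmrhk tjwp

Answer: hlsg
zyp
efgx
pmdgv
fmrhk
tjwp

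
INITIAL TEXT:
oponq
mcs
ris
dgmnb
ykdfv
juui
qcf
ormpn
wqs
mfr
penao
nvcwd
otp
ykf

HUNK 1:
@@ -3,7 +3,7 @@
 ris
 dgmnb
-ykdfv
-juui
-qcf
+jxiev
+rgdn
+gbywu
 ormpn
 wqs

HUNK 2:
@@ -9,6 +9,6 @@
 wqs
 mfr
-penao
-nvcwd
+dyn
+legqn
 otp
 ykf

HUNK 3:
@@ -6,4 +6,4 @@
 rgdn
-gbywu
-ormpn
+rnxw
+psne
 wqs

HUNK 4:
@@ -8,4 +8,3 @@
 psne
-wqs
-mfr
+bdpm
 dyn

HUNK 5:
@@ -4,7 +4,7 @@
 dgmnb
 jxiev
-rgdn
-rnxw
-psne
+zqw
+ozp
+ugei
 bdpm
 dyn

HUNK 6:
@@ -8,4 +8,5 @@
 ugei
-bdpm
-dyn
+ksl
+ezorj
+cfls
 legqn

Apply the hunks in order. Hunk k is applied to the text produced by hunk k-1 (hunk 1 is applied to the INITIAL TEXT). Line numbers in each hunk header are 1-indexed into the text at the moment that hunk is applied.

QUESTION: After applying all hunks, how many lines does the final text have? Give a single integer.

Answer: 14

Derivation:
Hunk 1: at line 3 remove [ykdfv,juui,qcf] add [jxiev,rgdn,gbywu] -> 14 lines: oponq mcs ris dgmnb jxiev rgdn gbywu ormpn wqs mfr penao nvcwd otp ykf
Hunk 2: at line 9 remove [penao,nvcwd] add [dyn,legqn] -> 14 lines: oponq mcs ris dgmnb jxiev rgdn gbywu ormpn wqs mfr dyn legqn otp ykf
Hunk 3: at line 6 remove [gbywu,ormpn] add [rnxw,psne] -> 14 lines: oponq mcs ris dgmnb jxiev rgdn rnxw psne wqs mfr dyn legqn otp ykf
Hunk 4: at line 8 remove [wqs,mfr] add [bdpm] -> 13 lines: oponq mcs ris dgmnb jxiev rgdn rnxw psne bdpm dyn legqn otp ykf
Hunk 5: at line 4 remove [rgdn,rnxw,psne] add [zqw,ozp,ugei] -> 13 lines: oponq mcs ris dgmnb jxiev zqw ozp ugei bdpm dyn legqn otp ykf
Hunk 6: at line 8 remove [bdpm,dyn] add [ksl,ezorj,cfls] -> 14 lines: oponq mcs ris dgmnb jxiev zqw ozp ugei ksl ezorj cfls legqn otp ykf
Final line count: 14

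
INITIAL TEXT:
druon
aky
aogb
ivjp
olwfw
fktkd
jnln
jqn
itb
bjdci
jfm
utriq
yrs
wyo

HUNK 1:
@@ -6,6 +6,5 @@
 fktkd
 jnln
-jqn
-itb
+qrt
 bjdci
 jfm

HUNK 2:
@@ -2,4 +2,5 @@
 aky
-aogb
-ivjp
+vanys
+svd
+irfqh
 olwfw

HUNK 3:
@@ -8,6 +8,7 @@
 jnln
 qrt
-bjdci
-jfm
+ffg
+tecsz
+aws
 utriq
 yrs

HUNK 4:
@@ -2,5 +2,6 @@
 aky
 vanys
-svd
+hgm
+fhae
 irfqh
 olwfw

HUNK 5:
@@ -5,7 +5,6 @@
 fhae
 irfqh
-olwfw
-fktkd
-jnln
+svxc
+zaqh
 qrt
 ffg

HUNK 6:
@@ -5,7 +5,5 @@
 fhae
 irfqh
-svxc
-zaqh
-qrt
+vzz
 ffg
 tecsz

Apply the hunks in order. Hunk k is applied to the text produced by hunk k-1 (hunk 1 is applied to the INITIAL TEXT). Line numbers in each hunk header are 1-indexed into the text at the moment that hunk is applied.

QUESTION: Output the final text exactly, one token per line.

Answer: druon
aky
vanys
hgm
fhae
irfqh
vzz
ffg
tecsz
aws
utriq
yrs
wyo

Derivation:
Hunk 1: at line 6 remove [jqn,itb] add [qrt] -> 13 lines: druon aky aogb ivjp olwfw fktkd jnln qrt bjdci jfm utriq yrs wyo
Hunk 2: at line 2 remove [aogb,ivjp] add [vanys,svd,irfqh] -> 14 lines: druon aky vanys svd irfqh olwfw fktkd jnln qrt bjdci jfm utriq yrs wyo
Hunk 3: at line 8 remove [bjdci,jfm] add [ffg,tecsz,aws] -> 15 lines: druon aky vanys svd irfqh olwfw fktkd jnln qrt ffg tecsz aws utriq yrs wyo
Hunk 4: at line 2 remove [svd] add [hgm,fhae] -> 16 lines: druon aky vanys hgm fhae irfqh olwfw fktkd jnln qrt ffg tecsz aws utriq yrs wyo
Hunk 5: at line 5 remove [olwfw,fktkd,jnln] add [svxc,zaqh] -> 15 lines: druon aky vanys hgm fhae irfqh svxc zaqh qrt ffg tecsz aws utriq yrs wyo
Hunk 6: at line 5 remove [svxc,zaqh,qrt] add [vzz] -> 13 lines: druon aky vanys hgm fhae irfqh vzz ffg tecsz aws utriq yrs wyo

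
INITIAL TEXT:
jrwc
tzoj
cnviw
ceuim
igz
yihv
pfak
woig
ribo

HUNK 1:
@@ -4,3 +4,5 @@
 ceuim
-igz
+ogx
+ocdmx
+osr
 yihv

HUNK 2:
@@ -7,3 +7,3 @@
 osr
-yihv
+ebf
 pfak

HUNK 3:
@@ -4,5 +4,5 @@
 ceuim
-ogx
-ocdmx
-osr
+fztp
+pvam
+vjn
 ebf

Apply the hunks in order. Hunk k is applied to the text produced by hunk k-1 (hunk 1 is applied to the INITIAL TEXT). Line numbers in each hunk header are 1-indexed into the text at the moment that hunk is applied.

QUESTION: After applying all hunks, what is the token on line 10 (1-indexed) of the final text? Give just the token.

Answer: woig

Derivation:
Hunk 1: at line 4 remove [igz] add [ogx,ocdmx,osr] -> 11 lines: jrwc tzoj cnviw ceuim ogx ocdmx osr yihv pfak woig ribo
Hunk 2: at line 7 remove [yihv] add [ebf] -> 11 lines: jrwc tzoj cnviw ceuim ogx ocdmx osr ebf pfak woig ribo
Hunk 3: at line 4 remove [ogx,ocdmx,osr] add [fztp,pvam,vjn] -> 11 lines: jrwc tzoj cnviw ceuim fztp pvam vjn ebf pfak woig ribo
Final line 10: woig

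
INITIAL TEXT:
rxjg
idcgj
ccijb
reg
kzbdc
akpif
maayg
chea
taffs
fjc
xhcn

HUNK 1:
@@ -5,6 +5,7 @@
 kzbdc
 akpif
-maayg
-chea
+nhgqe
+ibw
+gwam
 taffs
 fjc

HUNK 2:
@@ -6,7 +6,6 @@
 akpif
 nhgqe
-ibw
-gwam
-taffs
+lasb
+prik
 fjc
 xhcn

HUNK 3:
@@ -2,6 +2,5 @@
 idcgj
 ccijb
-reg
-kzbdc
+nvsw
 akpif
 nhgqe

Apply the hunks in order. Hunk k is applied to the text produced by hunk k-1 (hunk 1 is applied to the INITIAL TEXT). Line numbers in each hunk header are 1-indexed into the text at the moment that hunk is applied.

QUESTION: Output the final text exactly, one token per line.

Answer: rxjg
idcgj
ccijb
nvsw
akpif
nhgqe
lasb
prik
fjc
xhcn

Derivation:
Hunk 1: at line 5 remove [maayg,chea] add [nhgqe,ibw,gwam] -> 12 lines: rxjg idcgj ccijb reg kzbdc akpif nhgqe ibw gwam taffs fjc xhcn
Hunk 2: at line 6 remove [ibw,gwam,taffs] add [lasb,prik] -> 11 lines: rxjg idcgj ccijb reg kzbdc akpif nhgqe lasb prik fjc xhcn
Hunk 3: at line 2 remove [reg,kzbdc] add [nvsw] -> 10 lines: rxjg idcgj ccijb nvsw akpif nhgqe lasb prik fjc xhcn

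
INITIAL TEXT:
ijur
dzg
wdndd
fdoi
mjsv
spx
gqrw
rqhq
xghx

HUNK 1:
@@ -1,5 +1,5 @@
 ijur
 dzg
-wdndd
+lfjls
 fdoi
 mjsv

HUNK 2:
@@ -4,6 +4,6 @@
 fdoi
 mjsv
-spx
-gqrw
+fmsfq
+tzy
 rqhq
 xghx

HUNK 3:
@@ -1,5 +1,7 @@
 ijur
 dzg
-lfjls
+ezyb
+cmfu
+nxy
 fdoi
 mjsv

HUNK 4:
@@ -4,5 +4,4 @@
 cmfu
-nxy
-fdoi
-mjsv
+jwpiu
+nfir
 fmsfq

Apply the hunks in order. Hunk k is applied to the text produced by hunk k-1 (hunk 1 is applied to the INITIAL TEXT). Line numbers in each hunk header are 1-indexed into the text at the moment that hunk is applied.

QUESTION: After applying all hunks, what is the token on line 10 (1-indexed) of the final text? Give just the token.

Hunk 1: at line 1 remove [wdndd] add [lfjls] -> 9 lines: ijur dzg lfjls fdoi mjsv spx gqrw rqhq xghx
Hunk 2: at line 4 remove [spx,gqrw] add [fmsfq,tzy] -> 9 lines: ijur dzg lfjls fdoi mjsv fmsfq tzy rqhq xghx
Hunk 3: at line 1 remove [lfjls] add [ezyb,cmfu,nxy] -> 11 lines: ijur dzg ezyb cmfu nxy fdoi mjsv fmsfq tzy rqhq xghx
Hunk 4: at line 4 remove [nxy,fdoi,mjsv] add [jwpiu,nfir] -> 10 lines: ijur dzg ezyb cmfu jwpiu nfir fmsfq tzy rqhq xghx
Final line 10: xghx

Answer: xghx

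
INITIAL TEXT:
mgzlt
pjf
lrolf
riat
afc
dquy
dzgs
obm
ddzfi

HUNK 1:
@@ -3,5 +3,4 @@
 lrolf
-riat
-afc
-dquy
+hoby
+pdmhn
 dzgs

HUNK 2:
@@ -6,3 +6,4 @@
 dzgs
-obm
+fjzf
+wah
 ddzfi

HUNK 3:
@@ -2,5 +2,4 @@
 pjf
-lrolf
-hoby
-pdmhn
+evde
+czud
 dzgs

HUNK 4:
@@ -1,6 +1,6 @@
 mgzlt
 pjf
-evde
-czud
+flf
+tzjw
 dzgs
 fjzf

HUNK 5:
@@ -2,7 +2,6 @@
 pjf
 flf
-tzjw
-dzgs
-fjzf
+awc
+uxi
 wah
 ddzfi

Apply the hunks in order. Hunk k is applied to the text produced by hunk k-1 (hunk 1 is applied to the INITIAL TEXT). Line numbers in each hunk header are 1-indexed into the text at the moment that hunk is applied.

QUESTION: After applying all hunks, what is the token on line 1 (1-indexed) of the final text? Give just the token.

Answer: mgzlt

Derivation:
Hunk 1: at line 3 remove [riat,afc,dquy] add [hoby,pdmhn] -> 8 lines: mgzlt pjf lrolf hoby pdmhn dzgs obm ddzfi
Hunk 2: at line 6 remove [obm] add [fjzf,wah] -> 9 lines: mgzlt pjf lrolf hoby pdmhn dzgs fjzf wah ddzfi
Hunk 3: at line 2 remove [lrolf,hoby,pdmhn] add [evde,czud] -> 8 lines: mgzlt pjf evde czud dzgs fjzf wah ddzfi
Hunk 4: at line 1 remove [evde,czud] add [flf,tzjw] -> 8 lines: mgzlt pjf flf tzjw dzgs fjzf wah ddzfi
Hunk 5: at line 2 remove [tzjw,dzgs,fjzf] add [awc,uxi] -> 7 lines: mgzlt pjf flf awc uxi wah ddzfi
Final line 1: mgzlt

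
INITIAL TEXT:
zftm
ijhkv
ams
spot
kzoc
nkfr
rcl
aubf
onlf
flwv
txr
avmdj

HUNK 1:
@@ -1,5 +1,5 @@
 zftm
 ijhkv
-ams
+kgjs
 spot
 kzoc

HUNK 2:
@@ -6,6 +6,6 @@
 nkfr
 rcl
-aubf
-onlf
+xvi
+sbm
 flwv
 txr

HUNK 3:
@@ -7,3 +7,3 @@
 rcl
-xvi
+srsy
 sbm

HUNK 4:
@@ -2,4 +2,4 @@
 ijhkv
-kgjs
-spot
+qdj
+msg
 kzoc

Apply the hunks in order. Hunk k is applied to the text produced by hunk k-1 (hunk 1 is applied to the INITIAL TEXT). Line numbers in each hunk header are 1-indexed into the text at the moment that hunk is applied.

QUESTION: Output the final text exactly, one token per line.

Hunk 1: at line 1 remove [ams] add [kgjs] -> 12 lines: zftm ijhkv kgjs spot kzoc nkfr rcl aubf onlf flwv txr avmdj
Hunk 2: at line 6 remove [aubf,onlf] add [xvi,sbm] -> 12 lines: zftm ijhkv kgjs spot kzoc nkfr rcl xvi sbm flwv txr avmdj
Hunk 3: at line 7 remove [xvi] add [srsy] -> 12 lines: zftm ijhkv kgjs spot kzoc nkfr rcl srsy sbm flwv txr avmdj
Hunk 4: at line 2 remove [kgjs,spot] add [qdj,msg] -> 12 lines: zftm ijhkv qdj msg kzoc nkfr rcl srsy sbm flwv txr avmdj

Answer: zftm
ijhkv
qdj
msg
kzoc
nkfr
rcl
srsy
sbm
flwv
txr
avmdj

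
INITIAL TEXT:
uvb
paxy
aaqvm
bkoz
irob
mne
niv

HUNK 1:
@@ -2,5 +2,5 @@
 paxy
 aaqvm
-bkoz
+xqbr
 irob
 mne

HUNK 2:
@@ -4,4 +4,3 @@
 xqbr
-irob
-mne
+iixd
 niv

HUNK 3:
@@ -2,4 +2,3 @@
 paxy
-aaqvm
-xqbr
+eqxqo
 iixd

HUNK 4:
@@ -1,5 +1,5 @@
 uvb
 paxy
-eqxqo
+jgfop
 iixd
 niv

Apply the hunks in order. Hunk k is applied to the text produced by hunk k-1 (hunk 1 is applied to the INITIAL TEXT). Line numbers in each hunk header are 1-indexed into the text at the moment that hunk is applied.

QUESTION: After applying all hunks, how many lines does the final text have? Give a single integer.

Answer: 5

Derivation:
Hunk 1: at line 2 remove [bkoz] add [xqbr] -> 7 lines: uvb paxy aaqvm xqbr irob mne niv
Hunk 2: at line 4 remove [irob,mne] add [iixd] -> 6 lines: uvb paxy aaqvm xqbr iixd niv
Hunk 3: at line 2 remove [aaqvm,xqbr] add [eqxqo] -> 5 lines: uvb paxy eqxqo iixd niv
Hunk 4: at line 1 remove [eqxqo] add [jgfop] -> 5 lines: uvb paxy jgfop iixd niv
Final line count: 5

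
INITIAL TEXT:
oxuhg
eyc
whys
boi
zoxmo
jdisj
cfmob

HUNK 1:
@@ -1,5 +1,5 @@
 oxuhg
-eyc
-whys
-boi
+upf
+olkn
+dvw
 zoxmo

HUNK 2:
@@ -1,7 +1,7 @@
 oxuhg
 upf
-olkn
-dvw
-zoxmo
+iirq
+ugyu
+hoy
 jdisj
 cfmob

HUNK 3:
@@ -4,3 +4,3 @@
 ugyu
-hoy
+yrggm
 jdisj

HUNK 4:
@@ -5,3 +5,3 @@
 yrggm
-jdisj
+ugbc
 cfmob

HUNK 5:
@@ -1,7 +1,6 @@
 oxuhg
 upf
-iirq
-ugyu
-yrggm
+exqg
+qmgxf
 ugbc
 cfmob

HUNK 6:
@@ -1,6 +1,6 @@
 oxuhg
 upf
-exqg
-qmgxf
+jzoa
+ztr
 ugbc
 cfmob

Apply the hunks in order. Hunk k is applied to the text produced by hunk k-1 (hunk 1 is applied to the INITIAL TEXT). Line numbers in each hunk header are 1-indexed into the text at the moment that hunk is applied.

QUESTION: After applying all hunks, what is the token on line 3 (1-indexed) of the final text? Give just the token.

Answer: jzoa

Derivation:
Hunk 1: at line 1 remove [eyc,whys,boi] add [upf,olkn,dvw] -> 7 lines: oxuhg upf olkn dvw zoxmo jdisj cfmob
Hunk 2: at line 1 remove [olkn,dvw,zoxmo] add [iirq,ugyu,hoy] -> 7 lines: oxuhg upf iirq ugyu hoy jdisj cfmob
Hunk 3: at line 4 remove [hoy] add [yrggm] -> 7 lines: oxuhg upf iirq ugyu yrggm jdisj cfmob
Hunk 4: at line 5 remove [jdisj] add [ugbc] -> 7 lines: oxuhg upf iirq ugyu yrggm ugbc cfmob
Hunk 5: at line 1 remove [iirq,ugyu,yrggm] add [exqg,qmgxf] -> 6 lines: oxuhg upf exqg qmgxf ugbc cfmob
Hunk 6: at line 1 remove [exqg,qmgxf] add [jzoa,ztr] -> 6 lines: oxuhg upf jzoa ztr ugbc cfmob
Final line 3: jzoa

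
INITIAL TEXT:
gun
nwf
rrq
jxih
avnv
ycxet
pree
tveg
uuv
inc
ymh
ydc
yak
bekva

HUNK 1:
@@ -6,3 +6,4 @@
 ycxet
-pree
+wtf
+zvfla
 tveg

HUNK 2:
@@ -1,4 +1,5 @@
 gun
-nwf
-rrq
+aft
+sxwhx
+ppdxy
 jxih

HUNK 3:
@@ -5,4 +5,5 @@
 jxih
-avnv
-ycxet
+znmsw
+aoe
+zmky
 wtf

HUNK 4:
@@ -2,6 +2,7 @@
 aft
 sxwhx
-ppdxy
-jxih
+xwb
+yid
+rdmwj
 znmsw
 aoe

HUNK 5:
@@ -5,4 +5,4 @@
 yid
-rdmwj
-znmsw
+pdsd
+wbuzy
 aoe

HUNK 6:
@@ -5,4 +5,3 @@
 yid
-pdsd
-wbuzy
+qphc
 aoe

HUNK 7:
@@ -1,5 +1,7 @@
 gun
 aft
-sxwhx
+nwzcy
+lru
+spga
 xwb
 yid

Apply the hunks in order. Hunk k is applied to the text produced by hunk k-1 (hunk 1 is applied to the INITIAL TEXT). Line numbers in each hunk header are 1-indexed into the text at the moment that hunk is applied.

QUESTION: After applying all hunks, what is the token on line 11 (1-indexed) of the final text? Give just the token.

Hunk 1: at line 6 remove [pree] add [wtf,zvfla] -> 15 lines: gun nwf rrq jxih avnv ycxet wtf zvfla tveg uuv inc ymh ydc yak bekva
Hunk 2: at line 1 remove [nwf,rrq] add [aft,sxwhx,ppdxy] -> 16 lines: gun aft sxwhx ppdxy jxih avnv ycxet wtf zvfla tveg uuv inc ymh ydc yak bekva
Hunk 3: at line 5 remove [avnv,ycxet] add [znmsw,aoe,zmky] -> 17 lines: gun aft sxwhx ppdxy jxih znmsw aoe zmky wtf zvfla tveg uuv inc ymh ydc yak bekva
Hunk 4: at line 2 remove [ppdxy,jxih] add [xwb,yid,rdmwj] -> 18 lines: gun aft sxwhx xwb yid rdmwj znmsw aoe zmky wtf zvfla tveg uuv inc ymh ydc yak bekva
Hunk 5: at line 5 remove [rdmwj,znmsw] add [pdsd,wbuzy] -> 18 lines: gun aft sxwhx xwb yid pdsd wbuzy aoe zmky wtf zvfla tveg uuv inc ymh ydc yak bekva
Hunk 6: at line 5 remove [pdsd,wbuzy] add [qphc] -> 17 lines: gun aft sxwhx xwb yid qphc aoe zmky wtf zvfla tveg uuv inc ymh ydc yak bekva
Hunk 7: at line 1 remove [sxwhx] add [nwzcy,lru,spga] -> 19 lines: gun aft nwzcy lru spga xwb yid qphc aoe zmky wtf zvfla tveg uuv inc ymh ydc yak bekva
Final line 11: wtf

Answer: wtf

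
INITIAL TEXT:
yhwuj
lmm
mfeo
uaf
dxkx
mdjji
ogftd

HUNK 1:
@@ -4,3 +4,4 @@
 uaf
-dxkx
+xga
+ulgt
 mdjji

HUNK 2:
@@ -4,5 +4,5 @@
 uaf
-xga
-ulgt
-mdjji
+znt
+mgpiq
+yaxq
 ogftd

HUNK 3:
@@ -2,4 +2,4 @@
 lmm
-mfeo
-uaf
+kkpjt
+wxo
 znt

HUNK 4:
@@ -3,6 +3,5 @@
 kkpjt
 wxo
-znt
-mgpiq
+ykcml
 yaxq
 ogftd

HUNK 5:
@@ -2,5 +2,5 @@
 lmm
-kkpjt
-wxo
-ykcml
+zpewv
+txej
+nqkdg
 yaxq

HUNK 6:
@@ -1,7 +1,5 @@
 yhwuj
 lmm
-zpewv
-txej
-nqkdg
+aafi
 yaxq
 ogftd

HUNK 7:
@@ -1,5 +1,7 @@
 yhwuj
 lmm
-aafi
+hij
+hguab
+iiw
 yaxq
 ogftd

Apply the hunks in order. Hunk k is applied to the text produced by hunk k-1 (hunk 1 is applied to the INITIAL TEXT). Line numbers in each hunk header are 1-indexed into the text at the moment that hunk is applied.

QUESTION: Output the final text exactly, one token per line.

Answer: yhwuj
lmm
hij
hguab
iiw
yaxq
ogftd

Derivation:
Hunk 1: at line 4 remove [dxkx] add [xga,ulgt] -> 8 lines: yhwuj lmm mfeo uaf xga ulgt mdjji ogftd
Hunk 2: at line 4 remove [xga,ulgt,mdjji] add [znt,mgpiq,yaxq] -> 8 lines: yhwuj lmm mfeo uaf znt mgpiq yaxq ogftd
Hunk 3: at line 2 remove [mfeo,uaf] add [kkpjt,wxo] -> 8 lines: yhwuj lmm kkpjt wxo znt mgpiq yaxq ogftd
Hunk 4: at line 3 remove [znt,mgpiq] add [ykcml] -> 7 lines: yhwuj lmm kkpjt wxo ykcml yaxq ogftd
Hunk 5: at line 2 remove [kkpjt,wxo,ykcml] add [zpewv,txej,nqkdg] -> 7 lines: yhwuj lmm zpewv txej nqkdg yaxq ogftd
Hunk 6: at line 1 remove [zpewv,txej,nqkdg] add [aafi] -> 5 lines: yhwuj lmm aafi yaxq ogftd
Hunk 7: at line 1 remove [aafi] add [hij,hguab,iiw] -> 7 lines: yhwuj lmm hij hguab iiw yaxq ogftd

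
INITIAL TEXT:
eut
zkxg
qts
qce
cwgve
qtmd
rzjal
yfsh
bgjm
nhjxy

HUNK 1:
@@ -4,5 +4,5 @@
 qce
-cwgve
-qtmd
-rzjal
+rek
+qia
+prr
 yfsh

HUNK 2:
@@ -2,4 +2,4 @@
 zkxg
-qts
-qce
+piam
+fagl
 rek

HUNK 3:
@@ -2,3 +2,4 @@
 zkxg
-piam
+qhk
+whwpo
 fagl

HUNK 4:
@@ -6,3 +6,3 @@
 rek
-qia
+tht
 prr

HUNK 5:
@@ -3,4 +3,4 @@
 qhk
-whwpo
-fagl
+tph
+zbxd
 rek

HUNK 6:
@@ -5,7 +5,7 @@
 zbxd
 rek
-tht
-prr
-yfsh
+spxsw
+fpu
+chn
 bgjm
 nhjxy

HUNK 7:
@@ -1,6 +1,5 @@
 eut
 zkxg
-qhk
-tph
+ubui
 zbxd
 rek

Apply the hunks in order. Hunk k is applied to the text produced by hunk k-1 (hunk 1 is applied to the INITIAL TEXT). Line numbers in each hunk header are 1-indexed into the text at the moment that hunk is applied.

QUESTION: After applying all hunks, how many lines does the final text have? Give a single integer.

Answer: 10

Derivation:
Hunk 1: at line 4 remove [cwgve,qtmd,rzjal] add [rek,qia,prr] -> 10 lines: eut zkxg qts qce rek qia prr yfsh bgjm nhjxy
Hunk 2: at line 2 remove [qts,qce] add [piam,fagl] -> 10 lines: eut zkxg piam fagl rek qia prr yfsh bgjm nhjxy
Hunk 3: at line 2 remove [piam] add [qhk,whwpo] -> 11 lines: eut zkxg qhk whwpo fagl rek qia prr yfsh bgjm nhjxy
Hunk 4: at line 6 remove [qia] add [tht] -> 11 lines: eut zkxg qhk whwpo fagl rek tht prr yfsh bgjm nhjxy
Hunk 5: at line 3 remove [whwpo,fagl] add [tph,zbxd] -> 11 lines: eut zkxg qhk tph zbxd rek tht prr yfsh bgjm nhjxy
Hunk 6: at line 5 remove [tht,prr,yfsh] add [spxsw,fpu,chn] -> 11 lines: eut zkxg qhk tph zbxd rek spxsw fpu chn bgjm nhjxy
Hunk 7: at line 1 remove [qhk,tph] add [ubui] -> 10 lines: eut zkxg ubui zbxd rek spxsw fpu chn bgjm nhjxy
Final line count: 10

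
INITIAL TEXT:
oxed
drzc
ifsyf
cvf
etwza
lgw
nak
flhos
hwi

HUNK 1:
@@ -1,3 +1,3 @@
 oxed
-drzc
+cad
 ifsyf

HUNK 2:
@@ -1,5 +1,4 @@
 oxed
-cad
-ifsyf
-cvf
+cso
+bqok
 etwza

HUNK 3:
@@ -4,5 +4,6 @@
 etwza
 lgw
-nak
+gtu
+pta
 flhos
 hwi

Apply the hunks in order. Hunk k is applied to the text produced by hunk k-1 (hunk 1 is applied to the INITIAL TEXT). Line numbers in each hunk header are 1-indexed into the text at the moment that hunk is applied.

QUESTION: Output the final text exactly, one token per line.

Hunk 1: at line 1 remove [drzc] add [cad] -> 9 lines: oxed cad ifsyf cvf etwza lgw nak flhos hwi
Hunk 2: at line 1 remove [cad,ifsyf,cvf] add [cso,bqok] -> 8 lines: oxed cso bqok etwza lgw nak flhos hwi
Hunk 3: at line 4 remove [nak] add [gtu,pta] -> 9 lines: oxed cso bqok etwza lgw gtu pta flhos hwi

Answer: oxed
cso
bqok
etwza
lgw
gtu
pta
flhos
hwi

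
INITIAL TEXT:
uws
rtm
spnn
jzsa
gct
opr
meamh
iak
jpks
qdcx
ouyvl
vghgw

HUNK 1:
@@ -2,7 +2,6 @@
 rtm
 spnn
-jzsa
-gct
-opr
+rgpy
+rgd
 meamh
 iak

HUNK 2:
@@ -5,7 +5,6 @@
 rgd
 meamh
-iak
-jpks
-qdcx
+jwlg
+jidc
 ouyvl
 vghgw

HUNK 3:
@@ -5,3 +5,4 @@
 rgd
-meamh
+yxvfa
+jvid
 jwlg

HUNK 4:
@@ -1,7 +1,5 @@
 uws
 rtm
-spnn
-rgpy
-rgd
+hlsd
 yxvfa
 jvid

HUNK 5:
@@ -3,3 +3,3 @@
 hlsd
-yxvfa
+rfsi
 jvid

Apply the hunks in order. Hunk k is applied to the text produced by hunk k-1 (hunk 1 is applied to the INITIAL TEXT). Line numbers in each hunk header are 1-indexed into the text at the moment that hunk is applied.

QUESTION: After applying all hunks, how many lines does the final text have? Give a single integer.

Answer: 9

Derivation:
Hunk 1: at line 2 remove [jzsa,gct,opr] add [rgpy,rgd] -> 11 lines: uws rtm spnn rgpy rgd meamh iak jpks qdcx ouyvl vghgw
Hunk 2: at line 5 remove [iak,jpks,qdcx] add [jwlg,jidc] -> 10 lines: uws rtm spnn rgpy rgd meamh jwlg jidc ouyvl vghgw
Hunk 3: at line 5 remove [meamh] add [yxvfa,jvid] -> 11 lines: uws rtm spnn rgpy rgd yxvfa jvid jwlg jidc ouyvl vghgw
Hunk 4: at line 1 remove [spnn,rgpy,rgd] add [hlsd] -> 9 lines: uws rtm hlsd yxvfa jvid jwlg jidc ouyvl vghgw
Hunk 5: at line 3 remove [yxvfa] add [rfsi] -> 9 lines: uws rtm hlsd rfsi jvid jwlg jidc ouyvl vghgw
Final line count: 9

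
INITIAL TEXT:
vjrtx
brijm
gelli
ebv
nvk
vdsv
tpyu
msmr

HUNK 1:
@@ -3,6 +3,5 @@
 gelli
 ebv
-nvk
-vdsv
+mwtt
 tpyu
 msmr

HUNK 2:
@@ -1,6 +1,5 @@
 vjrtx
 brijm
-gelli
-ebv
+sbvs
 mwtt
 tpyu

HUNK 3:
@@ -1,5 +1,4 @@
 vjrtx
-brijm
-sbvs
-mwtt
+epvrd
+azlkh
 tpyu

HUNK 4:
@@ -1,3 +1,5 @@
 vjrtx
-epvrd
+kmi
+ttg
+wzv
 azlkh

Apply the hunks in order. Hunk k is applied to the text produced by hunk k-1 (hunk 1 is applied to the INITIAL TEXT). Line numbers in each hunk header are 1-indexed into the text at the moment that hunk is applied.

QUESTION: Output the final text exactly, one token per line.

Answer: vjrtx
kmi
ttg
wzv
azlkh
tpyu
msmr

Derivation:
Hunk 1: at line 3 remove [nvk,vdsv] add [mwtt] -> 7 lines: vjrtx brijm gelli ebv mwtt tpyu msmr
Hunk 2: at line 1 remove [gelli,ebv] add [sbvs] -> 6 lines: vjrtx brijm sbvs mwtt tpyu msmr
Hunk 3: at line 1 remove [brijm,sbvs,mwtt] add [epvrd,azlkh] -> 5 lines: vjrtx epvrd azlkh tpyu msmr
Hunk 4: at line 1 remove [epvrd] add [kmi,ttg,wzv] -> 7 lines: vjrtx kmi ttg wzv azlkh tpyu msmr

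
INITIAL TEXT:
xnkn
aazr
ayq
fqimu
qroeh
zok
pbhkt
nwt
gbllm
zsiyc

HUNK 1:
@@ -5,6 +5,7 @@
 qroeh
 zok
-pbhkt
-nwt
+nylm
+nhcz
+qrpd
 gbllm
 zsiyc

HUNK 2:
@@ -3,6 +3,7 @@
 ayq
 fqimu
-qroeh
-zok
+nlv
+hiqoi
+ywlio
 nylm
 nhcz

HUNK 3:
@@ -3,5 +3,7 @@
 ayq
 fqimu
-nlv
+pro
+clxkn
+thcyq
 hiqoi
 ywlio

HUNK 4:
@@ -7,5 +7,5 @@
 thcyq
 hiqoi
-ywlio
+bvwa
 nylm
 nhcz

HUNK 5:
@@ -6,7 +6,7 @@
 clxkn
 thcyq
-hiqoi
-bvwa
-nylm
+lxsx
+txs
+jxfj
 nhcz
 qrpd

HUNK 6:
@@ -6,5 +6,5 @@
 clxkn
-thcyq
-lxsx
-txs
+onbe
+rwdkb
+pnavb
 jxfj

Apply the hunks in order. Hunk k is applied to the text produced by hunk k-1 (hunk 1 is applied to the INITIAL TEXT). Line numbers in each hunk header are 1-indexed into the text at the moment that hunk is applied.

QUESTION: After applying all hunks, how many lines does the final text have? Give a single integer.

Hunk 1: at line 5 remove [pbhkt,nwt] add [nylm,nhcz,qrpd] -> 11 lines: xnkn aazr ayq fqimu qroeh zok nylm nhcz qrpd gbllm zsiyc
Hunk 2: at line 3 remove [qroeh,zok] add [nlv,hiqoi,ywlio] -> 12 lines: xnkn aazr ayq fqimu nlv hiqoi ywlio nylm nhcz qrpd gbllm zsiyc
Hunk 3: at line 3 remove [nlv] add [pro,clxkn,thcyq] -> 14 lines: xnkn aazr ayq fqimu pro clxkn thcyq hiqoi ywlio nylm nhcz qrpd gbllm zsiyc
Hunk 4: at line 7 remove [ywlio] add [bvwa] -> 14 lines: xnkn aazr ayq fqimu pro clxkn thcyq hiqoi bvwa nylm nhcz qrpd gbllm zsiyc
Hunk 5: at line 6 remove [hiqoi,bvwa,nylm] add [lxsx,txs,jxfj] -> 14 lines: xnkn aazr ayq fqimu pro clxkn thcyq lxsx txs jxfj nhcz qrpd gbllm zsiyc
Hunk 6: at line 6 remove [thcyq,lxsx,txs] add [onbe,rwdkb,pnavb] -> 14 lines: xnkn aazr ayq fqimu pro clxkn onbe rwdkb pnavb jxfj nhcz qrpd gbllm zsiyc
Final line count: 14

Answer: 14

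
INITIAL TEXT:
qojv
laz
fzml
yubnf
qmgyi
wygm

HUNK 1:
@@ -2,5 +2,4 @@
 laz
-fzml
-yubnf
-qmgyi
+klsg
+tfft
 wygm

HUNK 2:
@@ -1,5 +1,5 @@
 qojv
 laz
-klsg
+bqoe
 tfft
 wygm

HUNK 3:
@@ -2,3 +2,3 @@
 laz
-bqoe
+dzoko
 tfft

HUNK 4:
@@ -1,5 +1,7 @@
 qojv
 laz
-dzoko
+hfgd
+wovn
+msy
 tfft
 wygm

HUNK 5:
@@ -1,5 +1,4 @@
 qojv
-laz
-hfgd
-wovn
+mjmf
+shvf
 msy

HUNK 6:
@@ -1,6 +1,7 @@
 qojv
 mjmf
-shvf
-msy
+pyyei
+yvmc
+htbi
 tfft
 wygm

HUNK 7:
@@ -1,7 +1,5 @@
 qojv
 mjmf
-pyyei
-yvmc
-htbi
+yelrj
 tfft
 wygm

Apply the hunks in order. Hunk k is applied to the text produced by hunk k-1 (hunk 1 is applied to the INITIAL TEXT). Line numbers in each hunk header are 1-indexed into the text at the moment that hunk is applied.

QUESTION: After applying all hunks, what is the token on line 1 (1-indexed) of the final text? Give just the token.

Hunk 1: at line 2 remove [fzml,yubnf,qmgyi] add [klsg,tfft] -> 5 lines: qojv laz klsg tfft wygm
Hunk 2: at line 1 remove [klsg] add [bqoe] -> 5 lines: qojv laz bqoe tfft wygm
Hunk 3: at line 2 remove [bqoe] add [dzoko] -> 5 lines: qojv laz dzoko tfft wygm
Hunk 4: at line 1 remove [dzoko] add [hfgd,wovn,msy] -> 7 lines: qojv laz hfgd wovn msy tfft wygm
Hunk 5: at line 1 remove [laz,hfgd,wovn] add [mjmf,shvf] -> 6 lines: qojv mjmf shvf msy tfft wygm
Hunk 6: at line 1 remove [shvf,msy] add [pyyei,yvmc,htbi] -> 7 lines: qojv mjmf pyyei yvmc htbi tfft wygm
Hunk 7: at line 1 remove [pyyei,yvmc,htbi] add [yelrj] -> 5 lines: qojv mjmf yelrj tfft wygm
Final line 1: qojv

Answer: qojv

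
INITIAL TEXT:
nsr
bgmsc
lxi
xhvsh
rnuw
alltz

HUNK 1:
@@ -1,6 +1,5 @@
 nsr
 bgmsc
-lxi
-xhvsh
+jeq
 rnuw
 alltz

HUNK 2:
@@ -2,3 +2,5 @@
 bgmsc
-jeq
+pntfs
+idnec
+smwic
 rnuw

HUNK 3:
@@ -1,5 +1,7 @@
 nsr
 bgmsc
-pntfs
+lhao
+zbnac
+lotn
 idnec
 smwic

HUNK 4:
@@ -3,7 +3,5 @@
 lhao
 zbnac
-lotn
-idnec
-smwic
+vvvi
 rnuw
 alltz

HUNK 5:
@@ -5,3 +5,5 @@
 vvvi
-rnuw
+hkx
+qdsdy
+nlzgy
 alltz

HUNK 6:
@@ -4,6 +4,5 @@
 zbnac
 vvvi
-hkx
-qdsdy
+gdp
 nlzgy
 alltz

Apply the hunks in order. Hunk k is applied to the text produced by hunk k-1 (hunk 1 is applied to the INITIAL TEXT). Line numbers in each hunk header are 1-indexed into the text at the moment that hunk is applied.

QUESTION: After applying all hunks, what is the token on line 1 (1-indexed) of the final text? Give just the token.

Hunk 1: at line 1 remove [lxi,xhvsh] add [jeq] -> 5 lines: nsr bgmsc jeq rnuw alltz
Hunk 2: at line 2 remove [jeq] add [pntfs,idnec,smwic] -> 7 lines: nsr bgmsc pntfs idnec smwic rnuw alltz
Hunk 3: at line 1 remove [pntfs] add [lhao,zbnac,lotn] -> 9 lines: nsr bgmsc lhao zbnac lotn idnec smwic rnuw alltz
Hunk 4: at line 3 remove [lotn,idnec,smwic] add [vvvi] -> 7 lines: nsr bgmsc lhao zbnac vvvi rnuw alltz
Hunk 5: at line 5 remove [rnuw] add [hkx,qdsdy,nlzgy] -> 9 lines: nsr bgmsc lhao zbnac vvvi hkx qdsdy nlzgy alltz
Hunk 6: at line 4 remove [hkx,qdsdy] add [gdp] -> 8 lines: nsr bgmsc lhao zbnac vvvi gdp nlzgy alltz
Final line 1: nsr

Answer: nsr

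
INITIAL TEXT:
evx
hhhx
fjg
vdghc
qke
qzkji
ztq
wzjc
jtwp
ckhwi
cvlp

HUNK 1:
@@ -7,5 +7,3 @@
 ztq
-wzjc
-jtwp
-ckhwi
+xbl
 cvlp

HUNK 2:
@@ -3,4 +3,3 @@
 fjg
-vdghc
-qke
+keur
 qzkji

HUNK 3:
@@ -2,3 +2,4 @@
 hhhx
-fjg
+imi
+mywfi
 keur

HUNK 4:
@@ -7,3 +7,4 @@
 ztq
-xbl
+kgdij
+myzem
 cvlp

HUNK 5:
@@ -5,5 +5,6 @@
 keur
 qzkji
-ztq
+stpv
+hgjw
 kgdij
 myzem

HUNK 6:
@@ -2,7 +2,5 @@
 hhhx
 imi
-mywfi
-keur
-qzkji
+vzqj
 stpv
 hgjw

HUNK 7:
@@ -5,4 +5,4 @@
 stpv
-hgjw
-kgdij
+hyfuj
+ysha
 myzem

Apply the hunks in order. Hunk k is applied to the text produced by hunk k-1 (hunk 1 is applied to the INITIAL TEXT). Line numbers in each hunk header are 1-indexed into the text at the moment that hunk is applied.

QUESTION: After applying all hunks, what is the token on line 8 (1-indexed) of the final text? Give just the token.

Answer: myzem

Derivation:
Hunk 1: at line 7 remove [wzjc,jtwp,ckhwi] add [xbl] -> 9 lines: evx hhhx fjg vdghc qke qzkji ztq xbl cvlp
Hunk 2: at line 3 remove [vdghc,qke] add [keur] -> 8 lines: evx hhhx fjg keur qzkji ztq xbl cvlp
Hunk 3: at line 2 remove [fjg] add [imi,mywfi] -> 9 lines: evx hhhx imi mywfi keur qzkji ztq xbl cvlp
Hunk 4: at line 7 remove [xbl] add [kgdij,myzem] -> 10 lines: evx hhhx imi mywfi keur qzkji ztq kgdij myzem cvlp
Hunk 5: at line 5 remove [ztq] add [stpv,hgjw] -> 11 lines: evx hhhx imi mywfi keur qzkji stpv hgjw kgdij myzem cvlp
Hunk 6: at line 2 remove [mywfi,keur,qzkji] add [vzqj] -> 9 lines: evx hhhx imi vzqj stpv hgjw kgdij myzem cvlp
Hunk 7: at line 5 remove [hgjw,kgdij] add [hyfuj,ysha] -> 9 lines: evx hhhx imi vzqj stpv hyfuj ysha myzem cvlp
Final line 8: myzem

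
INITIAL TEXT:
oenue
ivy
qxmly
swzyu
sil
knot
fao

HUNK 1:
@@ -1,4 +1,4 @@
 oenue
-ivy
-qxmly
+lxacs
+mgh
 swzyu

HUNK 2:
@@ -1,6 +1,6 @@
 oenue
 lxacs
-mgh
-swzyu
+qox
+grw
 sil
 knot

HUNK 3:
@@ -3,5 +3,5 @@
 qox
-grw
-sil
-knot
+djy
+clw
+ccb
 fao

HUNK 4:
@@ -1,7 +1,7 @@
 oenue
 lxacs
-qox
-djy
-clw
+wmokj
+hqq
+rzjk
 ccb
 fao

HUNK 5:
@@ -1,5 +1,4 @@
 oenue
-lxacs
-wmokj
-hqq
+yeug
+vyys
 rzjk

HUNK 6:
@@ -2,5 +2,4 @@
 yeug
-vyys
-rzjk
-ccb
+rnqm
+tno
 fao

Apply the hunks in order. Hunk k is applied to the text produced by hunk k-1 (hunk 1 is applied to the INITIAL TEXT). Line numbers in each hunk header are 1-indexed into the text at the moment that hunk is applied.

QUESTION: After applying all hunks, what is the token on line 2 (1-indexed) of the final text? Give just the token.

Answer: yeug

Derivation:
Hunk 1: at line 1 remove [ivy,qxmly] add [lxacs,mgh] -> 7 lines: oenue lxacs mgh swzyu sil knot fao
Hunk 2: at line 1 remove [mgh,swzyu] add [qox,grw] -> 7 lines: oenue lxacs qox grw sil knot fao
Hunk 3: at line 3 remove [grw,sil,knot] add [djy,clw,ccb] -> 7 lines: oenue lxacs qox djy clw ccb fao
Hunk 4: at line 1 remove [qox,djy,clw] add [wmokj,hqq,rzjk] -> 7 lines: oenue lxacs wmokj hqq rzjk ccb fao
Hunk 5: at line 1 remove [lxacs,wmokj,hqq] add [yeug,vyys] -> 6 lines: oenue yeug vyys rzjk ccb fao
Hunk 6: at line 2 remove [vyys,rzjk,ccb] add [rnqm,tno] -> 5 lines: oenue yeug rnqm tno fao
Final line 2: yeug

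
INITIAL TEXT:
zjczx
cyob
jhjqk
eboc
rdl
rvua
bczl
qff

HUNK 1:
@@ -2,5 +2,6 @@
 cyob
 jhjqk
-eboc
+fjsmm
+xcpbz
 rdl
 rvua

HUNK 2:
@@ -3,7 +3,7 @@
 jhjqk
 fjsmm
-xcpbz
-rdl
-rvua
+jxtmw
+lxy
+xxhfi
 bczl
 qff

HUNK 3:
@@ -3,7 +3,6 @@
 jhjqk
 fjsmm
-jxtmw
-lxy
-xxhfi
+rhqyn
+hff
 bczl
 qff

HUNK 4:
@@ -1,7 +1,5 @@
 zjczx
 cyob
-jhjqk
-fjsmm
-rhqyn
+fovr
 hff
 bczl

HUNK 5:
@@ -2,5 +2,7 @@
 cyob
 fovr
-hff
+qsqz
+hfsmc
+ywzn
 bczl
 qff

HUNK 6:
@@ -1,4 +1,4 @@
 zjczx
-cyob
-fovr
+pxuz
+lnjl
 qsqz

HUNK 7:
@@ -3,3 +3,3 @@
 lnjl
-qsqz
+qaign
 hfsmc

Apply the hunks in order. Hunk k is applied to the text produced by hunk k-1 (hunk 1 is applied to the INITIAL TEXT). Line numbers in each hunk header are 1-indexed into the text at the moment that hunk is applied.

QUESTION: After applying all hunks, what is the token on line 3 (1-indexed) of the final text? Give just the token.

Answer: lnjl

Derivation:
Hunk 1: at line 2 remove [eboc] add [fjsmm,xcpbz] -> 9 lines: zjczx cyob jhjqk fjsmm xcpbz rdl rvua bczl qff
Hunk 2: at line 3 remove [xcpbz,rdl,rvua] add [jxtmw,lxy,xxhfi] -> 9 lines: zjczx cyob jhjqk fjsmm jxtmw lxy xxhfi bczl qff
Hunk 3: at line 3 remove [jxtmw,lxy,xxhfi] add [rhqyn,hff] -> 8 lines: zjczx cyob jhjqk fjsmm rhqyn hff bczl qff
Hunk 4: at line 1 remove [jhjqk,fjsmm,rhqyn] add [fovr] -> 6 lines: zjczx cyob fovr hff bczl qff
Hunk 5: at line 2 remove [hff] add [qsqz,hfsmc,ywzn] -> 8 lines: zjczx cyob fovr qsqz hfsmc ywzn bczl qff
Hunk 6: at line 1 remove [cyob,fovr] add [pxuz,lnjl] -> 8 lines: zjczx pxuz lnjl qsqz hfsmc ywzn bczl qff
Hunk 7: at line 3 remove [qsqz] add [qaign] -> 8 lines: zjczx pxuz lnjl qaign hfsmc ywzn bczl qff
Final line 3: lnjl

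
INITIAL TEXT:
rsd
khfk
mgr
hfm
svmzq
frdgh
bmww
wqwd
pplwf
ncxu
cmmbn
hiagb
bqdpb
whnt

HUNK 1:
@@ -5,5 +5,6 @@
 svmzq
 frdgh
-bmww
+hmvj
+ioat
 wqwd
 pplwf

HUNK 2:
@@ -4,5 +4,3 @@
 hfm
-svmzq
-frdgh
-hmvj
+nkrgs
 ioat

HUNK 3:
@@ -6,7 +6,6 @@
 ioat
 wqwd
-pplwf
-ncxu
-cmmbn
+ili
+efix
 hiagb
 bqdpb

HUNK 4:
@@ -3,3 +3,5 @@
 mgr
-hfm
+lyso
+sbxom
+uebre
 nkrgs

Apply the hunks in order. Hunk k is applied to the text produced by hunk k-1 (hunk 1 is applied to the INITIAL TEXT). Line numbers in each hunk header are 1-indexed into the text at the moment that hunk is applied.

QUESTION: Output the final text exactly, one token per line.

Answer: rsd
khfk
mgr
lyso
sbxom
uebre
nkrgs
ioat
wqwd
ili
efix
hiagb
bqdpb
whnt

Derivation:
Hunk 1: at line 5 remove [bmww] add [hmvj,ioat] -> 15 lines: rsd khfk mgr hfm svmzq frdgh hmvj ioat wqwd pplwf ncxu cmmbn hiagb bqdpb whnt
Hunk 2: at line 4 remove [svmzq,frdgh,hmvj] add [nkrgs] -> 13 lines: rsd khfk mgr hfm nkrgs ioat wqwd pplwf ncxu cmmbn hiagb bqdpb whnt
Hunk 3: at line 6 remove [pplwf,ncxu,cmmbn] add [ili,efix] -> 12 lines: rsd khfk mgr hfm nkrgs ioat wqwd ili efix hiagb bqdpb whnt
Hunk 4: at line 3 remove [hfm] add [lyso,sbxom,uebre] -> 14 lines: rsd khfk mgr lyso sbxom uebre nkrgs ioat wqwd ili efix hiagb bqdpb whnt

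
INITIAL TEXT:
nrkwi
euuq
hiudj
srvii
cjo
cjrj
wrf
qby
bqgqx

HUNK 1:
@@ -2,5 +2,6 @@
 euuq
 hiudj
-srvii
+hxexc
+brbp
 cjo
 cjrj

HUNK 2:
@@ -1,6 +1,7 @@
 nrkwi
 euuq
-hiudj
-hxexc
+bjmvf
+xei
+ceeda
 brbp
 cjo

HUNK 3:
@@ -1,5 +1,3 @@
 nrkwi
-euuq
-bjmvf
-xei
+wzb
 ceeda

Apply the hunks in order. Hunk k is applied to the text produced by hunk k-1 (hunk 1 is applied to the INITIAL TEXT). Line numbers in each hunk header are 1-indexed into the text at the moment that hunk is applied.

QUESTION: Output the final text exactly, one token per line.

Answer: nrkwi
wzb
ceeda
brbp
cjo
cjrj
wrf
qby
bqgqx

Derivation:
Hunk 1: at line 2 remove [srvii] add [hxexc,brbp] -> 10 lines: nrkwi euuq hiudj hxexc brbp cjo cjrj wrf qby bqgqx
Hunk 2: at line 1 remove [hiudj,hxexc] add [bjmvf,xei,ceeda] -> 11 lines: nrkwi euuq bjmvf xei ceeda brbp cjo cjrj wrf qby bqgqx
Hunk 3: at line 1 remove [euuq,bjmvf,xei] add [wzb] -> 9 lines: nrkwi wzb ceeda brbp cjo cjrj wrf qby bqgqx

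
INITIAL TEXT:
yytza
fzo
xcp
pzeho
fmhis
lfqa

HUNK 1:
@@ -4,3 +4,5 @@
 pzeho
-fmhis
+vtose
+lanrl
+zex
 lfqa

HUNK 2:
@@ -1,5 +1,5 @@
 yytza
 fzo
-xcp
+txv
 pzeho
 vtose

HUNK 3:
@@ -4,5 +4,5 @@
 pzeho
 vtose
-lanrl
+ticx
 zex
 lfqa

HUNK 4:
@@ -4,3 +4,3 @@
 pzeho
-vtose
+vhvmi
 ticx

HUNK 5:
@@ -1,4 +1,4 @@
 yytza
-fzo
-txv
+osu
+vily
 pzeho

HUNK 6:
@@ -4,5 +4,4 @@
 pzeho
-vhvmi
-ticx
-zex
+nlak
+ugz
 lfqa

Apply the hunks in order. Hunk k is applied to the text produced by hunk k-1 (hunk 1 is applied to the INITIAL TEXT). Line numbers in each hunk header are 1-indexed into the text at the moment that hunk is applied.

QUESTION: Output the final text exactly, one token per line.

Answer: yytza
osu
vily
pzeho
nlak
ugz
lfqa

Derivation:
Hunk 1: at line 4 remove [fmhis] add [vtose,lanrl,zex] -> 8 lines: yytza fzo xcp pzeho vtose lanrl zex lfqa
Hunk 2: at line 1 remove [xcp] add [txv] -> 8 lines: yytza fzo txv pzeho vtose lanrl zex lfqa
Hunk 3: at line 4 remove [lanrl] add [ticx] -> 8 lines: yytza fzo txv pzeho vtose ticx zex lfqa
Hunk 4: at line 4 remove [vtose] add [vhvmi] -> 8 lines: yytza fzo txv pzeho vhvmi ticx zex lfqa
Hunk 5: at line 1 remove [fzo,txv] add [osu,vily] -> 8 lines: yytza osu vily pzeho vhvmi ticx zex lfqa
Hunk 6: at line 4 remove [vhvmi,ticx,zex] add [nlak,ugz] -> 7 lines: yytza osu vily pzeho nlak ugz lfqa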